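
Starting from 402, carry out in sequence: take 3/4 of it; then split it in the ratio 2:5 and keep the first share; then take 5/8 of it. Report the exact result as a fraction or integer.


Start with 402.
Step 1: Take 3/4: 402 * 3/4 = 603/2
Step 2: Split 2:5, first share = 603/2 * 2/7 = 603/7
Step 3: Take 5/8: 603/7 * 5/8 = 3015/56
Final result = 3015/56

3015/56


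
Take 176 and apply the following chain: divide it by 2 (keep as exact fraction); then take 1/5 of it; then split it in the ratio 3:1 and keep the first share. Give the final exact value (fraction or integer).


Start with 176.
Step 1: Divide by 2: 176 / 2 = 88
Step 2: Take 1/5: 88 * 1/5 = 88/5
Step 3: Split 3:1, first share = 88/5 * 3/4 = 66/5
Final result = 66/5

66/5


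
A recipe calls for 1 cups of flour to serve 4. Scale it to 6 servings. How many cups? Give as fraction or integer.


Original: 1 cups for 4 servings
Target servings = 6
Scaling factor = 6/4
New amount = 1 * 6/4
= 6/4
= 3/2 cups

3/2


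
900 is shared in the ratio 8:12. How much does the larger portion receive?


Total parts = 8 + 12 = 20
Value per part = 900 / 20 = 45
First share = 8 * 45 = 360
Second share = 12 * 45 = 540
Larger share = 540

540


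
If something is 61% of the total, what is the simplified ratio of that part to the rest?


Part = 61%, Remainder = 39%
Ratio = 61:39
GCD(61, 39) = 1
Simplify: 61:39 = 61:39

61:39


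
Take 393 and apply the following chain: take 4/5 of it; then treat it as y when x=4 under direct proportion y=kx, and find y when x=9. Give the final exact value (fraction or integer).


Start with 393.
Step 1: Take 4/5: 393 * 4/5 = 1572/5
Step 2: Direct prop: k = (1572/5)/4; new y = k*9 = 1572/5*9/4 = 3537/5
Final result = 3537/5

3537/5


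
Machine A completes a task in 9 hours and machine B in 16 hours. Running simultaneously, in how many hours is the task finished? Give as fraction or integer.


Rate of A = 1/9 job per hour
Rate of B = 1/16 job per hour
Combined rate = 1/9 + 1/16
Find common denominator: (16 + 9)/(9*16) = 25/144
Combined rate = 25/144 job per hour
Time together = 1 / (25/144) = 144/25 hours

144/25


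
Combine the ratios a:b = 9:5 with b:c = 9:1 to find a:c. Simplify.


Given a:b = 9:5 and b:c = 9:1
Make b consistent. Multiply first ratio by 9: a:b = 81:45
Multiply second ratio by 5: b:c = 45:5
Now b = 45 in both, so a:b:c = 81:45:5
Therefore a:c = 81:5
Simplify by GCD: a:c = 81:5

81:5


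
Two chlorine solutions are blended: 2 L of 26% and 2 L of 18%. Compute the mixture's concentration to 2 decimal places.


Solute in mixture 1 = 26% of 2 L = 2*26/100 = 13/25 L
Solute in mixture 2 = 18% of 2 L = 2*18/100 = 9/25 L
Total solute = 13/25 + 9/25 = 22/25 L
Total volume = 2 + 2 = 4 L
Final concentration = 22/25/4 * 100 = 22.00%

22.00


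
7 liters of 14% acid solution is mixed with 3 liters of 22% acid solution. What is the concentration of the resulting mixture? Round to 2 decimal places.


Solute in mixture 1 = 14% of 7 L = 7*14/100 = 49/50 L
Solute in mixture 2 = 22% of 3 L = 3*22/100 = 33/50 L
Total solute = 49/50 + 33/50 = 41/25 L
Total volume = 7 + 3 = 10 L
Final concentration = 41/25/10 * 100 = 16.40%

16.40


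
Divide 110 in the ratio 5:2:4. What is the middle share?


Ratio = 5:2:4
Total parts = 5 + 2 + 4 = 11
Value per part = 110 / 11 = 10
First share = 5 * 10 = 50
Middle share = 2 * 10 = 20
Third share = 4 * 10 = 40

20


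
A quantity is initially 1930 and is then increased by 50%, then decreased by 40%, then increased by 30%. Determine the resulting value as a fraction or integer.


Start: 1930
Step 1: increase by 50% => multiply by 150/100
  1930 * 150/100 = 2895
Step 2: decrease by 40% => multiply by 60/100
  2895 * 60/100 = 1737
Step 3: increase by 30% => multiply by 130/100
  1737 * 130/100 = 22581/10
Final value = 22581/10

22581/10


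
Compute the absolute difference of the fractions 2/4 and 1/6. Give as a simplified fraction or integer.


Simplify: 2/4 = 1/2 and 1/6 = 1/6
Find common denominator: LCD = 6
Convert: 3/6 and 1/6
Difference = |3 - 1|/6 = 2/6
Simplified = 1/3

1/3


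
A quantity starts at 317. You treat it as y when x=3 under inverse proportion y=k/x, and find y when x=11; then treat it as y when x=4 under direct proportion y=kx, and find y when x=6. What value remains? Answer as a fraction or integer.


Start with 317.
Step 1: Inverse prop: k = (317)*3; new y = k/11 = 317*3/11 = 951/11
Step 2: Direct prop: k = (951/11)/4; new y = k*6 = 951/11*6/4 = 2853/22
Final result = 2853/22

2853/22


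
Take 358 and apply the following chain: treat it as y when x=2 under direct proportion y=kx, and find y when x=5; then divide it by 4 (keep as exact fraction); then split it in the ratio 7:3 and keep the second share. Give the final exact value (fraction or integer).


Start with 358.
Step 1: Direct prop: k = (358)/2; new y = k*5 = 358*5/2 = 895
Step 2: Divide by 4: 895 / 4 = 895/4
Step 3: Split 7:3, second share = 895/4 * 3/10 = 537/8
Final result = 537/8

537/8


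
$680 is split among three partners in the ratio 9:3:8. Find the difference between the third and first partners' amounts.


Total parts = 9 + 3 + 8 = 20
Value per part = 680 / 20 = 34
Shares: 9*34=306, 3*34=102, 8*34=272
Third share = 272, first share = 306
Difference = |272 - 306| = 34

34


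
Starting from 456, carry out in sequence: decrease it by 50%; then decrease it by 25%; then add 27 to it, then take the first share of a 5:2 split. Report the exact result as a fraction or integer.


Start with 456.
Step 1: Decrease by 50%: 456 * 50/100 = 228
Step 2: Decrease by 25%: 228 * 75/100 = 171
Step 3: Add 27: 171+27=198; split 5:2 first = 198*5/7 = 990/7
Final result = 990/7

990/7


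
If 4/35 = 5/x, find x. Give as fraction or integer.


Setting up: 4/35 = 5/x
Cross multiply: 4 * x = 35 * 5
4x = 175
x = 175/4
x = 175/4

175/4


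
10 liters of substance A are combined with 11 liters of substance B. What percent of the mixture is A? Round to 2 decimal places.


Volume of A = 10 L
Volume of B = 11 L
Total volume = 10 + 11 = 21 L
Percentage of A = (10/21) * 100
= 47.62%

47.62


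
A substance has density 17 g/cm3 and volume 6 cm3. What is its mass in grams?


Using mass = density * volume
Density = 17 g/cm3
Volume = 6 cm3
Mass = 17 * 6
= 102 g

102


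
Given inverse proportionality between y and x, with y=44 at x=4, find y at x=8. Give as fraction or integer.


Inverse proportion: y = k/x
Find k: k = 4 * 44 = 176
Compute y at x=8: y = 176/8
y = 22

22


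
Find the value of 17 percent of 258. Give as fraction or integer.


Compute 17% of 258
Convert percentage: 17% = 17/100
Multiply: 258 * 17/100
= 4386/100
= 2193/50

2193/50


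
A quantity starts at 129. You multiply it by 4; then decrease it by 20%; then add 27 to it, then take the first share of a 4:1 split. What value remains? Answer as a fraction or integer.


Start with 129.
Step 1: Multiply by 4: 129 * 4 = 516
Step 2: Decrease by 20%: 516 * 80/100 = 2064/5
Step 3: Add 27: 2064/5+27=2199/5; split 4:1 first = 2199/5*4/5 = 8796/25
Final result = 8796/25

8796/25


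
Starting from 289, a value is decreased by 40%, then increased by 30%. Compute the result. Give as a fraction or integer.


Start: 289
Step 1: decrease by 40% => multiply by 60/100
  289 * 60/100 = 867/5
Step 2: increase by 30% => multiply by 130/100
  867/5 * 130/100 = 11271/50
Final value = 11271/50

11271/50


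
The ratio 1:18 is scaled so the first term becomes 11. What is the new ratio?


Original ratio: 1:18
First term target: 11
Scale factor = 11 / 1 = 11
Multiply second term: 18 * 11 = 198
Equivalent ratio = 11:198

11:198


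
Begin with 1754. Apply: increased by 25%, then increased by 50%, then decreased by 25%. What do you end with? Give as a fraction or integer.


Start: 1754
Step 1: increase by 25% => multiply by 125/100
  1754 * 125/100 = 4385/2
Step 2: increase by 50% => multiply by 150/100
  4385/2 * 150/100 = 13155/4
Step 3: decrease by 25% => multiply by 75/100
  13155/4 * 75/100 = 39465/16
Final value = 39465/16

39465/16


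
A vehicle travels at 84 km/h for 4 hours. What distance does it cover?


Using distance = speed * time
Speed = 84 km/h
Time = 4 hours
Distance = 84 * 4
= 336 km

336


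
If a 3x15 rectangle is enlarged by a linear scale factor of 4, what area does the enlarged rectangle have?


Original dimensions: 3 x 15
Enlargement factor = 4
New width = 3 * 4 = 12
New height = 15 * 4 = 60
New area = 12 * 60 = 720

720


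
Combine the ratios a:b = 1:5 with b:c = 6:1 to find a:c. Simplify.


Given a:b = 1:5 and b:c = 6:1
Make b consistent. Multiply first ratio by 6: a:b = 6:30
Multiply second ratio by 5: b:c = 30:5
Now b = 30 in both, so a:b:c = 6:30:5
Therefore a:c = 6:5
Simplify by GCD: a:c = 6:5

6:5


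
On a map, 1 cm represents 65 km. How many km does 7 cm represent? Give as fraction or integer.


Map scale: 1 cm = 65 km
Measured distance on map = 7 cm
Set up proportion: 7 * 65 / 1
= 455 / 1
= 455 km

455


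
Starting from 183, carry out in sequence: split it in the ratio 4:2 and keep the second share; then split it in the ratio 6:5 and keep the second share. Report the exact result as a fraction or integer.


Start with 183.
Step 1: Split 4:2, second share = 183 * 2/6 = 61
Step 2: Split 6:5, second share = 61 * 5/11 = 305/11
Final result = 305/11

305/11


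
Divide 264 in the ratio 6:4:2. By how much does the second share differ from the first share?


Total parts = 6 + 4 + 2 = 12
Value per part = 264 / 12 = 22
Shares: 6*22=132, 4*22=88, 2*22=44
Second share = 88, first share = 132
Difference = |88 - 132| = 44

44


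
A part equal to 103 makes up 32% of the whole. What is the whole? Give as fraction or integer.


Given: 103 is 32% of the whole
Set up: 103 = 32/100 * whole
whole = 103 * 100 / 32
whole = 10300 / 32
whole = 2575/8

2575/8


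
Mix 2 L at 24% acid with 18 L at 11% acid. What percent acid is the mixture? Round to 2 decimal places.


Solute in mixture 1 = 24% of 2 L = 2*24/100 = 12/25 L
Solute in mixture 2 = 11% of 18 L = 18*11/100 = 99/50 L
Total solute = 12/25 + 99/50 = 123/50 L
Total volume = 2 + 18 = 20 L
Final concentration = 123/50/20 * 100 = 12.30%

12.30


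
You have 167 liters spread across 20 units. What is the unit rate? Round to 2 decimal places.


Total liters = 167
Number of units = 20
Unit rate = 167 / 20
= 8.35 liters per unit

8.35


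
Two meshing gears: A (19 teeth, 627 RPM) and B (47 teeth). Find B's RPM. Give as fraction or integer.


Gear ratio: teeth_A * RPM_A = teeth_B * RPM_B
19 * 627 = 47 * RPM_B
11913 = 47 * RPM_B
RPM_B = 11913 / 47
RPM_B = 11913/47

11913/47


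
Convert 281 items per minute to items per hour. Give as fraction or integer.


Converting from per minute to per hour
Rate = 281 items per minute
Multiply by 60: 281 * 60
= 16860 items per hour

16860


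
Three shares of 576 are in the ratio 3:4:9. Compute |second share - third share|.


Total parts = 3 + 4 + 9 = 16
Value per part = 576 / 16 = 36
Shares: 3*36=108, 4*36=144, 9*36=324
Second share = 144, third share = 324
Difference = |144 - 324| = 180

180


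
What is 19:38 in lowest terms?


Find GCD(19, 38)
GCD = 19
Divide both by 19: 19/19 = 1, 38/19 = 2
Simplified ratio = 1:2

1:2


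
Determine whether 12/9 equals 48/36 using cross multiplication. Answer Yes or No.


Cross multiply to check 12/9 = 48/36
Left cross product: 12 * 36 = 432
Right cross product: 9 * 48 = 432
432 = 432
Equal, so proportions match => Yes

Yes


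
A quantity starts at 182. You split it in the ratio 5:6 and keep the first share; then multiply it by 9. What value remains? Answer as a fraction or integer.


Start with 182.
Step 1: Split 5:6, first share = 182 * 5/11 = 910/11
Step 2: Multiply by 9: 910/11 * 9 = 8190/11
Final result = 8190/11

8190/11


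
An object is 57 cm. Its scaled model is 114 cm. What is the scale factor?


Original length = 57 cm
Scaled length = 114 cm
Scale factor = 114 / 57
= 2

2


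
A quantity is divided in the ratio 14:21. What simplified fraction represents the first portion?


Total parts = 14 + 21 = 35
First part fraction = 14/35
Simplify: 14/35 = 2/5

2/5


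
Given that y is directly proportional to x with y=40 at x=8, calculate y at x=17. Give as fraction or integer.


Direct proportion: y = kx
Find k: k = 40/8 = 5
Compute y at x=17: y = 5 * 17
y = 85

85


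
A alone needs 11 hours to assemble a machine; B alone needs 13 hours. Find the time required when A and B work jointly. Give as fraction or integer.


Rate of A = 1/11 job per hour
Rate of B = 1/13 job per hour
Combined rate = 1/11 + 1/13
Find common denominator: (13 + 11)/(11*13) = 24/143
Combined rate = 24/143 job per hour
Time together = 1 / (24/143) = 143/24 hours

143/24


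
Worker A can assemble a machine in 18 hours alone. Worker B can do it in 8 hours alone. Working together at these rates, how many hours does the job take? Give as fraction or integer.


Rate of A = 1/18 job per hour
Rate of B = 1/8 job per hour
Combined rate = 1/18 + 1/8
Find common denominator: (8 + 18)/(18*8) = 26/144
Combined rate = 13/72 job per hour
Time together = 1 / (13/72) = 72/13 hours

72/13


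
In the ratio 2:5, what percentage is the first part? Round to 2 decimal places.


Total parts = 2 + 5 = 7
First part fraction = 2/7
Percentage = (2/7) * 100
= 0.285714 * 100
= 28.57%

28.57


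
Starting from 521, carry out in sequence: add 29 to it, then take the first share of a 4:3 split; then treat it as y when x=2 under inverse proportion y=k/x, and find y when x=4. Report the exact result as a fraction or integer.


Start with 521.
Step 1: Add 29: 521+29=550; split 4:3 first = 550*4/7 = 2200/7
Step 2: Inverse prop: k = (2200/7)*2; new y = k/4 = 2200/7*2/4 = 1100/7
Final result = 1100/7

1100/7


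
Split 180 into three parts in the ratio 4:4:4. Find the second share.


Ratio = 4:4:4
Total parts = 4 + 4 + 4 = 12
Value per part = 180 / 12 = 15
First share = 4 * 15 = 60
Middle share = 4 * 15 = 60
Third share = 4 * 15 = 60

60


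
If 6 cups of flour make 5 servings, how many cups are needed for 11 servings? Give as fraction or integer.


Original: 6 cups for 5 servings
Target servings = 11
Scaling factor = 11/5
New amount = 6 * 11/5
= 66/5
= 66/5 cups

66/5


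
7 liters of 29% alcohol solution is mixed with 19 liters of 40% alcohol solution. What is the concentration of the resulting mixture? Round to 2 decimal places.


Solute in mixture 1 = 29% of 7 L = 7*29/100 = 203/100 L
Solute in mixture 2 = 40% of 19 L = 19*40/100 = 38/5 L
Total solute = 203/100 + 38/5 = 963/100 L
Total volume = 7 + 19 = 26 L
Final concentration = 963/100/26 * 100 = 37.04%

37.04


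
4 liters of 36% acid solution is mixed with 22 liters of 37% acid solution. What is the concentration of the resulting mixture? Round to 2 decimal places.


Solute in mixture 1 = 36% of 4 L = 4*36/100 = 36/25 L
Solute in mixture 2 = 37% of 22 L = 22*37/100 = 407/50 L
Total solute = 36/25 + 407/50 = 479/50 L
Total volume = 4 + 22 = 26 L
Final concentration = 479/50/26 * 100 = 36.85%

36.85


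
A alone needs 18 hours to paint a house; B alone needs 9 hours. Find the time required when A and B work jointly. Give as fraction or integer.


Rate of A = 1/18 job per hour
Rate of B = 1/9 job per hour
Combined rate = 1/18 + 1/9
Find common denominator: (9 + 18)/(18*9) = 27/162
Combined rate = 1/6 job per hour
Time together = 1 / (1/6) = 6 hours

6


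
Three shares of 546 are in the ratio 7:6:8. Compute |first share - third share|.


Total parts = 7 + 6 + 8 = 21
Value per part = 546 / 21 = 26
Shares: 7*26=182, 6*26=156, 8*26=208
First share = 182, third share = 208
Difference = |182 - 208| = 26

26


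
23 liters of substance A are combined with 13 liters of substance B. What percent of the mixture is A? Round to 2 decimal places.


Volume of A = 23 L
Volume of B = 13 L
Total volume = 23 + 13 = 36 L
Percentage of A = (23/36) * 100
= 63.89%

63.89


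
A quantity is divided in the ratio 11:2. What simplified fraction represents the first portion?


Total parts = 11 + 2 = 13
First part fraction = 11/13
Simplify: 11/13 = 11/13

11/13


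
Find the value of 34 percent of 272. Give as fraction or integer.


Compute 34% of 272
Convert percentage: 34% = 34/100
Multiply: 272 * 34/100
= 9248/100
= 2312/25

2312/25


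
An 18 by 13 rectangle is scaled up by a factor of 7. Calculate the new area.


Original dimensions: 18 x 13
Enlargement factor = 7
New width = 18 * 7 = 126
New height = 13 * 7 = 91
New area = 126 * 91 = 11466

11466


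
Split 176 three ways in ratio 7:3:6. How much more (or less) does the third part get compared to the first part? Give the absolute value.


Total parts = 7 + 3 + 6 = 16
Value per part = 176 / 16 = 11
Shares: 7*11=77, 3*11=33, 6*11=66
Third share = 66, first share = 77
Difference = |66 - 77| = 11

11


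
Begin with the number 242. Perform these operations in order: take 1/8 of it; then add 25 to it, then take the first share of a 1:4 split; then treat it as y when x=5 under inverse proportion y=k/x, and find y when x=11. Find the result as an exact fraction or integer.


Start with 242.
Step 1: Take 1/8: 242 * 1/8 = 121/4
Step 2: Add 25: 121/4+25=221/4; split 1:4 first = 221/4*1/5 = 221/20
Step 3: Inverse prop: k = (221/20)*5; new y = k/11 = 221/20*5/11 = 221/44
Final result = 221/44

221/44


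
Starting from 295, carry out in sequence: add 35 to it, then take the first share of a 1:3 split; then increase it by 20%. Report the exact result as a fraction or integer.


Start with 295.
Step 1: Add 35: 295+35=330; split 1:3 first = 330*1/4 = 165/2
Step 2: Increase by 20%: 165/2 * 120/100 = 99
Final result = 99

99


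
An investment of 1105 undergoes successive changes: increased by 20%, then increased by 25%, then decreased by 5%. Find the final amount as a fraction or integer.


Start: 1105
Step 1: increase by 20% => multiply by 120/100
  1105 * 120/100 = 1326
Step 2: increase by 25% => multiply by 125/100
  1326 * 125/100 = 3315/2
Step 3: decrease by 5% => multiply by 95/100
  3315/2 * 95/100 = 12597/8
Final value = 12597/8

12597/8


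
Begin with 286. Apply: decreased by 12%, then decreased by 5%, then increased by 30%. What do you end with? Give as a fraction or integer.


Start: 286
Step 1: decrease by 12% => multiply by 88/100
  286 * 88/100 = 6292/25
Step 2: decrease by 5% => multiply by 95/100
  6292/25 * 95/100 = 29887/125
Step 3: increase by 30% => multiply by 130/100
  29887/125 * 130/100 = 388531/1250
Final value = 388531/1250

388531/1250


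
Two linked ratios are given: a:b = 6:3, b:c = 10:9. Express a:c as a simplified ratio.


Given a:b = 6:3 and b:c = 10:9
Make b consistent. Multiply first ratio by 10: a:b = 60:30
Multiply second ratio by 3: b:c = 30:27
Now b = 30 in both, so a:b:c = 60:30:27
Therefore a:c = 60:27
Simplify by GCD: a:c = 20:9

20:9


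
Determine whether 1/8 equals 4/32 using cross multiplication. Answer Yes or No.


Cross multiply to check 1/8 = 4/32
Left cross product: 1 * 32 = 32
Right cross product: 8 * 4 = 32
32 = 32
Equal, so proportions match => Yes

Yes


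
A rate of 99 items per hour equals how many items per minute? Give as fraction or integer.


Converting from per hour to per minute
Rate = 99 items per hour
Divide by 60: 99/60
= 33/20 items per minute

33/20


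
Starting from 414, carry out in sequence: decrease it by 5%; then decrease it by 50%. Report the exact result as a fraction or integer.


Start with 414.
Step 1: Decrease by 5%: 414 * 95/100 = 3933/10
Step 2: Decrease by 50%: 3933/10 * 50/100 = 3933/20
Final result = 3933/20

3933/20


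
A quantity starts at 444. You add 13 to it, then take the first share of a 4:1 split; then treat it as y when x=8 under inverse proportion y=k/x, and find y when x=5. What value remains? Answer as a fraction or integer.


Start with 444.
Step 1: Add 13: 444+13=457; split 4:1 first = 457*4/5 = 1828/5
Step 2: Inverse prop: k = (1828/5)*8; new y = k/5 = 1828/5*8/5 = 14624/25
Final result = 14624/25

14624/25


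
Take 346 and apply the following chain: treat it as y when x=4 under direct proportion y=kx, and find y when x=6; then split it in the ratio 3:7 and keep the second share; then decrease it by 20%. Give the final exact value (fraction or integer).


Start with 346.
Step 1: Direct prop: k = (346)/4; new y = k*6 = 346*6/4 = 519
Step 2: Split 3:7, second share = 519 * 7/10 = 3633/10
Step 3: Decrease by 20%: 3633/10 * 80/100 = 7266/25
Final result = 7266/25

7266/25


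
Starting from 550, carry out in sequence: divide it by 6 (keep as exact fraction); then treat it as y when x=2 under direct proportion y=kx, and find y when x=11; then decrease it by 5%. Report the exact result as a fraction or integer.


Start with 550.
Step 1: Divide by 6: 550 / 6 = 275/3
Step 2: Direct prop: k = (275/3)/2; new y = k*11 = 275/3*11/2 = 3025/6
Step 3: Decrease by 5%: 3025/6 * 95/100 = 11495/24
Final result = 11495/24

11495/24


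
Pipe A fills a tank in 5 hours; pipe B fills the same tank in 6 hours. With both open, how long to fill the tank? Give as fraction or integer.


Rate of A = 1/5 job per hour
Rate of B = 1/6 job per hour
Combined rate = 1/5 + 1/6
Find common denominator: (6 + 5)/(5*6) = 11/30
Combined rate = 11/30 job per hour
Time together = 1 / (11/30) = 30/11 hours

30/11


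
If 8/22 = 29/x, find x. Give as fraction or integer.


Setting up: 8/22 = 29/x
Cross multiply: 8 * x = 22 * 29
8x = 638
x = 638/8
x = 319/4

319/4


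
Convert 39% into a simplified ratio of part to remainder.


Part = 39%, Remainder = 61%
Ratio = 39:61
GCD(39, 61) = 1
Simplify: 39:61 = 39:61

39:61


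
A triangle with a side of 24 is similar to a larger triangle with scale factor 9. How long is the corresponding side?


Similar triangles have proportional sides
Scale factor = 9
Smaller side = 24
Corresponding larger side = 24 * 9
= 216

216


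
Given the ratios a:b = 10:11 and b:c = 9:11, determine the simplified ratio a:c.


Given a:b = 10:11 and b:c = 9:11
Make b consistent. Multiply first ratio by 9: a:b = 90:99
Multiply second ratio by 11: b:c = 99:121
Now b = 99 in both, so a:b:c = 90:99:121
Therefore a:c = 90:121
Simplify by GCD: a:c = 90:121

90:121


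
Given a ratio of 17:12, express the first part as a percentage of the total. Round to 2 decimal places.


Total parts = 17 + 12 = 29
First part fraction = 17/29
Percentage = (17/29) * 100
= 0.586207 * 100
= 58.62%

58.62


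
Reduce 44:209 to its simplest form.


Find GCD(44, 209)
GCD = 11
Divide both by 11: 44/11 = 4, 209/11 = 19
Simplified ratio = 4:19

4:19


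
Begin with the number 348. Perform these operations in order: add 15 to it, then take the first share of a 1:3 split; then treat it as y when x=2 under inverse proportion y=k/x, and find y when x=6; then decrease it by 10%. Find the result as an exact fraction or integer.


Start with 348.
Step 1: Add 15: 348+15=363; split 1:3 first = 363*1/4 = 363/4
Step 2: Inverse prop: k = (363/4)*2; new y = k/6 = 363/4*2/6 = 121/4
Step 3: Decrease by 10%: 121/4 * 90/100 = 1089/40
Final result = 1089/40

1089/40


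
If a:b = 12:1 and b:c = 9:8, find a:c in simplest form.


Given a:b = 12:1 and b:c = 9:8
Make b consistent. Multiply first ratio by 9: a:b = 108:9
Multiply second ratio by 1: b:c = 9:8
Now b = 9 in both, so a:b:c = 108:9:8
Therefore a:c = 108:8
Simplify by GCD: a:c = 27:2

27:2


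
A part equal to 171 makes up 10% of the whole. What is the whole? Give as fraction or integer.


Given: 171 is 10% of the whole
Set up: 171 = 10/100 * whole
whole = 171 * 100 / 10
whole = 17100 / 10
whole = 1710

1710


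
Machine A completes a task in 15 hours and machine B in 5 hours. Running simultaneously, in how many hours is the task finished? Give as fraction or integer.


Rate of A = 1/15 job per hour
Rate of B = 1/5 job per hour
Combined rate = 1/15 + 1/5
Find common denominator: (5 + 15)/(15*5) = 20/75
Combined rate = 4/15 job per hour
Time together = 1 / (4/15) = 15/4 hours

15/4


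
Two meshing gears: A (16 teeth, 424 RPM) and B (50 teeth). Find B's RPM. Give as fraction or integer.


Gear ratio: teeth_A * RPM_A = teeth_B * RPM_B
16 * 424 = 50 * RPM_B
6784 = 50 * RPM_B
RPM_B = 6784 / 50
RPM_B = 3392/25

3392/25


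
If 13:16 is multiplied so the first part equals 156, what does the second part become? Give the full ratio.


Original ratio: 13:16
First term target: 156
Scale factor = 156 / 13 = 12
Multiply second term: 16 * 12 = 192
Equivalent ratio = 156:192

156:192


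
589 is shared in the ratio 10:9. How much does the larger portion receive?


Total parts = 10 + 9 = 19
Value per part = 589 / 19 = 31
First share = 10 * 31 = 310
Second share = 9 * 31 = 279
Larger share = 310

310


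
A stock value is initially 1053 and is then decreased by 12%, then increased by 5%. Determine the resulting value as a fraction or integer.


Start: 1053
Step 1: decrease by 12% => multiply by 88/100
  1053 * 88/100 = 23166/25
Step 2: increase by 5% => multiply by 105/100
  23166/25 * 105/100 = 243243/250
Final value = 243243/250

243243/250


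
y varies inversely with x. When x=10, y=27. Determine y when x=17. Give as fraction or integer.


Inverse proportion: y = k/x
Find k: k = 10 * 27 = 270
Compute y at x=17: y = 270/17
y = 270/17

270/17


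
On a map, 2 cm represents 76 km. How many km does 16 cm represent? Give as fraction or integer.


Map scale: 2 cm = 76 km
Measured distance on map = 16 cm
Set up proportion: 16 * 76 / 2
= 1216 / 2
= 608 km

608


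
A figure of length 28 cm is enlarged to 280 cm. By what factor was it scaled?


Original length = 28 cm
Scaled length = 280 cm
Scale factor = 280 / 28
= 10

10


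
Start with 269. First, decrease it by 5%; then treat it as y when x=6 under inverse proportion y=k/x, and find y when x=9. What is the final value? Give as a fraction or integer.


Start with 269.
Step 1: Decrease by 5%: 269 * 95/100 = 5111/20
Step 2: Inverse prop: k = (5111/20)*6; new y = k/9 = 5111/20*6/9 = 5111/30
Final result = 5111/30

5111/30


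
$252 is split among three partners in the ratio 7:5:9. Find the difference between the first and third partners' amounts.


Total parts = 7 + 5 + 9 = 21
Value per part = 252 / 21 = 12
Shares: 7*12=84, 5*12=60, 9*12=108
First share = 84, third share = 108
Difference = |84 - 108| = 24

24


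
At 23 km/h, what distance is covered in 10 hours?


Using distance = speed * time
Speed = 23 km/h
Time = 10 hours
Distance = 23 * 10
= 230 km

230


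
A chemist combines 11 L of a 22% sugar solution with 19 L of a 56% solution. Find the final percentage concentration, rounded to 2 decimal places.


Solute in mixture 1 = 22% of 11 L = 11*22/100 = 121/50 L
Solute in mixture 2 = 56% of 19 L = 19*56/100 = 266/25 L
Total solute = 121/50 + 266/25 = 653/50 L
Total volume = 11 + 19 = 30 L
Final concentration = 653/50/30 * 100 = 43.53%

43.53


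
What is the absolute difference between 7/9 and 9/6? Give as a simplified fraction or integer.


Simplify: 7/9 = 7/9 and 9/6 = 3/2
Find common denominator: LCD = 18
Convert: 14/18 and 27/18
Difference = |14 - 27|/18 = 13/18
Simplified = 13/18

13/18


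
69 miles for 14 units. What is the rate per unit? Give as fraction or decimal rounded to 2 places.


Total miles = 69
Number of units = 14
Unit rate = 69 / 14
= 4.93 miles per unit

4.93


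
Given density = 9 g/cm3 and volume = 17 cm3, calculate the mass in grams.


Using mass = density * volume
Density = 9 g/cm3
Volume = 17 cm3
Mass = 9 * 17
= 153 g

153


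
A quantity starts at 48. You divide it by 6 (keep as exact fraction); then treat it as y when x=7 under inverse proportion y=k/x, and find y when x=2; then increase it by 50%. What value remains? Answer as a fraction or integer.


Start with 48.
Step 1: Divide by 6: 48 / 6 = 8
Step 2: Inverse prop: k = (8)*7; new y = k/2 = 8*7/2 = 28
Step 3: Increase by 50%: 28 * 150/100 = 42
Final result = 42

42


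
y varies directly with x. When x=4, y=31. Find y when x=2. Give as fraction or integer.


Direct proportion: y = kx
Find k: k = 31/4 = 31/4
Compute y at x=2: y = 31/4 * 2
y = 31/2

31/2


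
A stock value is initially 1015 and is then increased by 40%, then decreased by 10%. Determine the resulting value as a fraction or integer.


Start: 1015
Step 1: increase by 40% => multiply by 140/100
  1015 * 140/100 = 1421
Step 2: decrease by 10% => multiply by 90/100
  1421 * 90/100 = 12789/10
Final value = 12789/10

12789/10


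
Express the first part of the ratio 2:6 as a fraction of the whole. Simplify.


Total parts = 2 + 6 = 8
First part fraction = 2/8
Simplify: 2/8 = 1/4

1/4


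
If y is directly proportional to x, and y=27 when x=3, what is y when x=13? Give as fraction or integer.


Direct proportion: y = kx
Find k: k = 27/3 = 9
Compute y at x=13: y = 9 * 13
y = 117

117


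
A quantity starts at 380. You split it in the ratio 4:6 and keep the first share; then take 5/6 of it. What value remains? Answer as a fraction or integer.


Start with 380.
Step 1: Split 4:6, first share = 380 * 4/10 = 152
Step 2: Take 5/6: 152 * 5/6 = 380/3
Final result = 380/3

380/3


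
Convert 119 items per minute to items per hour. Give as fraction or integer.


Converting from per minute to per hour
Rate = 119 items per minute
Multiply by 60: 119 * 60
= 7140 items per hour

7140


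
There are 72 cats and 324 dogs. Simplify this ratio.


Find GCD(72, 324)
GCD = 36
Divide both by 36: 72/36 = 2, 324/36 = 9
Simplified ratio = 2:9

2:9


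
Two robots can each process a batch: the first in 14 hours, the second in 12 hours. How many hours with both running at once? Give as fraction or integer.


Rate of A = 1/14 job per hour
Rate of B = 1/12 job per hour
Combined rate = 1/14 + 1/12
Find common denominator: (12 + 14)/(14*12) = 26/168
Combined rate = 13/84 job per hour
Time together = 1 / (13/84) = 84/13 hours

84/13


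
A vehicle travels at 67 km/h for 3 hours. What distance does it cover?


Using distance = speed * time
Speed = 67 km/h
Time = 3 hours
Distance = 67 * 3
= 201 km

201


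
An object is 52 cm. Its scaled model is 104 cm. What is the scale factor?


Original length = 52 cm
Scaled length = 104 cm
Scale factor = 104 / 52
= 2

2


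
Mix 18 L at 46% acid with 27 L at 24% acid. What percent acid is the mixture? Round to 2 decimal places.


Solute in mixture 1 = 46% of 18 L = 18*46/100 = 207/25 L
Solute in mixture 2 = 24% of 27 L = 27*24/100 = 162/25 L
Total solute = 207/25 + 162/25 = 369/25 L
Total volume = 18 + 27 = 45 L
Final concentration = 369/25/45 * 100 = 32.80%

32.80


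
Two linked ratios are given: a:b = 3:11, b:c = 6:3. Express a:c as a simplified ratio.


Given a:b = 3:11 and b:c = 6:3
Make b consistent. Multiply first ratio by 6: a:b = 18:66
Multiply second ratio by 11: b:c = 66:33
Now b = 66 in both, so a:b:c = 18:66:33
Therefore a:c = 18:33
Simplify by GCD: a:c = 6:11

6:11


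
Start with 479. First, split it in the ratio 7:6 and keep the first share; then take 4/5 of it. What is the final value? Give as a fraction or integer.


Start with 479.
Step 1: Split 7:6, first share = 479 * 7/13 = 3353/13
Step 2: Take 4/5: 3353/13 * 4/5 = 13412/65
Final result = 13412/65

13412/65


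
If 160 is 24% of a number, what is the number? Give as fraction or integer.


Given: 160 is 24% of the whole
Set up: 160 = 24/100 * whole
whole = 160 * 100 / 24
whole = 16000 / 24
whole = 2000/3

2000/3


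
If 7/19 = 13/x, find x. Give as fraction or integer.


Setting up: 7/19 = 13/x
Cross multiply: 7 * x = 19 * 13
7x = 247
x = 247/7
x = 247/7

247/7


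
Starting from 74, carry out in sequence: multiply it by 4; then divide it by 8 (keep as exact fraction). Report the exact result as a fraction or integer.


Start with 74.
Step 1: Multiply by 4: 74 * 4 = 296
Step 2: Divide by 8: 296 / 8 = 37
Final result = 37

37


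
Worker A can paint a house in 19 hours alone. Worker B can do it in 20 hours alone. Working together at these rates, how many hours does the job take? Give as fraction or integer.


Rate of A = 1/19 job per hour
Rate of B = 1/20 job per hour
Combined rate = 1/19 + 1/20
Find common denominator: (20 + 19)/(19*20) = 39/380
Combined rate = 39/380 job per hour
Time together = 1 / (39/380) = 380/39 hours

380/39


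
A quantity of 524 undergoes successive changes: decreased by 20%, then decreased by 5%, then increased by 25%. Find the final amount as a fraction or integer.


Start: 524
Step 1: decrease by 20% => multiply by 80/100
  524 * 80/100 = 2096/5
Step 2: decrease by 5% => multiply by 95/100
  2096/5 * 95/100 = 9956/25
Step 3: increase by 25% => multiply by 125/100
  9956/25 * 125/100 = 2489/5
Final value = 2489/5

2489/5


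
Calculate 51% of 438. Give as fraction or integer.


Compute 51% of 438
Convert percentage: 51% = 51/100
Multiply: 438 * 51/100
= 22338/100
= 11169/50

11169/50


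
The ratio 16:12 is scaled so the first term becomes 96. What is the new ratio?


Original ratio: 16:12
First term target: 96
Scale factor = 96 / 16 = 6
Multiply second term: 12 * 6 = 72
Equivalent ratio = 96:72

96:72


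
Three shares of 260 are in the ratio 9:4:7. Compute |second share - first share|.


Total parts = 9 + 4 + 7 = 20
Value per part = 260 / 20 = 13
Shares: 9*13=117, 4*13=52, 7*13=91
Second share = 52, first share = 117
Difference = |52 - 117| = 65

65


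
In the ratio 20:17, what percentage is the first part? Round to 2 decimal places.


Total parts = 20 + 17 = 37
First part fraction = 20/37
Percentage = (20/37) * 100
= 0.540541 * 100
= 54.05%

54.05


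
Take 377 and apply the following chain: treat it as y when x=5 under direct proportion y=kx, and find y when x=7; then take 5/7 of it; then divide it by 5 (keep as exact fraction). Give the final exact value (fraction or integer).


Start with 377.
Step 1: Direct prop: k = (377)/5; new y = k*7 = 377*7/5 = 2639/5
Step 2: Take 5/7: 2639/5 * 5/7 = 377
Step 3: Divide by 5: 377 / 5 = 377/5
Final result = 377/5

377/5


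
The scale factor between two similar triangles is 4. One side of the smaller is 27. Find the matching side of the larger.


Similar triangles have proportional sides
Scale factor = 4
Smaller side = 27
Corresponding larger side = 27 * 4
= 108

108


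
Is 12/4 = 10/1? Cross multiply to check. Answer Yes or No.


Cross multiply to check 12/4 = 10/1
Left cross product: 12 * 1 = 12
Right cross product: 4 * 10 = 40
12 != 40
Not equal, so proportions differ => No

No


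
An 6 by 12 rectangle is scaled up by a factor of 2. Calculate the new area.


Original dimensions: 6 x 12
Enlargement factor = 2
New width = 6 * 2 = 12
New height = 12 * 2 = 24
New area = 12 * 24 = 288

288


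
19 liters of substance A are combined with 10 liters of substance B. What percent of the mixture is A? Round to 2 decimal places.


Volume of A = 19 L
Volume of B = 10 L
Total volume = 19 + 10 = 29 L
Percentage of A = (19/29) * 100
= 65.52%

65.52


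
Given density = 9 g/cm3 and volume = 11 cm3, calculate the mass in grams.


Using mass = density * volume
Density = 9 g/cm3
Volume = 11 cm3
Mass = 9 * 11
= 99 g

99


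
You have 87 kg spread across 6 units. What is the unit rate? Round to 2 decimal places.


Total kg = 87
Number of units = 6
Unit rate = 87 / 6
= 14.50 kg per unit

14.50


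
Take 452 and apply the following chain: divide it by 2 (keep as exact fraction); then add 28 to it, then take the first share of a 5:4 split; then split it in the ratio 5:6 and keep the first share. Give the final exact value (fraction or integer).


Start with 452.
Step 1: Divide by 2: 452 / 2 = 226
Step 2: Add 28: 226+28=254; split 5:4 first = 254*5/9 = 1270/9
Step 3: Split 5:6, first share = 1270/9 * 5/11 = 6350/99
Final result = 6350/99

6350/99


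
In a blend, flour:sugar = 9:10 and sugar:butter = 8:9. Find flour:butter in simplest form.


Given a:b = 9:10 and b:c = 8:9
Make b consistent. Multiply first ratio by 8: a:b = 72:80
Multiply second ratio by 10: b:c = 80:90
Now b = 80 in both, so a:b:c = 72:80:90
Therefore a:c = 72:90
Simplify by GCD: a:c = 4:5

4:5


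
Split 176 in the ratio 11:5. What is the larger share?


Total parts = 11 + 5 = 16
Value per part = 176 / 16 = 11
First share = 11 * 11 = 121
Second share = 5 * 11 = 55
Larger share = 121

121


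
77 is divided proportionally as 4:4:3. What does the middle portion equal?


Ratio = 4:4:3
Total parts = 4 + 4 + 3 = 11
Value per part = 77 / 11 = 7
First share = 4 * 7 = 28
Middle share = 4 * 7 = 28
Third share = 3 * 7 = 21

28


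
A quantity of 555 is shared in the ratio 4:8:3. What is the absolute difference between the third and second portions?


Total parts = 4 + 8 + 3 = 15
Value per part = 555 / 15 = 37
Shares: 4*37=148, 8*37=296, 3*37=111
Third share = 111, second share = 296
Difference = |111 - 296| = 185

185


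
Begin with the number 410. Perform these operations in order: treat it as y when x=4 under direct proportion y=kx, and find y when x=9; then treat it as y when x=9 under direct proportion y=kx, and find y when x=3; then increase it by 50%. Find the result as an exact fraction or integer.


Start with 410.
Step 1: Direct prop: k = (410)/4; new y = k*9 = 410*9/4 = 1845/2
Step 2: Direct prop: k = (1845/2)/9; new y = k*3 = 1845/2*3/9 = 615/2
Step 3: Increase by 50%: 615/2 * 150/100 = 1845/4
Final result = 1845/4

1845/4


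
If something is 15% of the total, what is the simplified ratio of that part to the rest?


Part = 15%, Remainder = 85%
Ratio = 15:85
GCD(15, 85) = 5
Simplify: 3:17 = 3:17

3:17


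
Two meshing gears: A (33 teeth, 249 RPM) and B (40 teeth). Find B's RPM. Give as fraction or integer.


Gear ratio: teeth_A * RPM_A = teeth_B * RPM_B
33 * 249 = 40 * RPM_B
8217 = 40 * RPM_B
RPM_B = 8217 / 40
RPM_B = 8217/40

8217/40


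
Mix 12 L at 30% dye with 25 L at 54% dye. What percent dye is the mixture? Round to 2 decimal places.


Solute in mixture 1 = 30% of 12 L = 12*30/100 = 18/5 L
Solute in mixture 2 = 54% of 25 L = 25*54/100 = 27/2 L
Total solute = 18/5 + 27/2 = 171/10 L
Total volume = 12 + 25 = 37 L
Final concentration = 171/10/37 * 100 = 46.22%

46.22


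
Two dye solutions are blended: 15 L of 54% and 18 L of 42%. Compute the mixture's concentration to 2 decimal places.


Solute in mixture 1 = 54% of 15 L = 15*54/100 = 81/10 L
Solute in mixture 2 = 42% of 18 L = 18*42/100 = 189/25 L
Total solute = 81/10 + 189/25 = 783/50 L
Total volume = 15 + 18 = 33 L
Final concentration = 783/50/33 * 100 = 47.45%

47.45


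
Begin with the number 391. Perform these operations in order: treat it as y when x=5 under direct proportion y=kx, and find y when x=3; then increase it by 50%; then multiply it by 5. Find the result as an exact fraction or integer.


Start with 391.
Step 1: Direct prop: k = (391)/5; new y = k*3 = 391*3/5 = 1173/5
Step 2: Increase by 50%: 1173/5 * 150/100 = 3519/10
Step 3: Multiply by 5: 3519/10 * 5 = 3519/2
Final result = 3519/2

3519/2


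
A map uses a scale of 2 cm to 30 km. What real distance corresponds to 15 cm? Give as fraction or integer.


Map scale: 2 cm = 30 km
Measured distance on map = 15 cm
Set up proportion: 15 * 30 / 2
= 450 / 2
= 225 km

225


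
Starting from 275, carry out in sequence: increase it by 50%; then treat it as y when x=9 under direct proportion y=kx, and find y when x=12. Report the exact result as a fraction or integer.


Start with 275.
Step 1: Increase by 50%: 275 * 150/100 = 825/2
Step 2: Direct prop: k = (825/2)/9; new y = k*12 = 825/2*12/9 = 550
Final result = 550

550


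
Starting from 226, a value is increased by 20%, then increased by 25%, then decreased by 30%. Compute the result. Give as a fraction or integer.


Start: 226
Step 1: increase by 20% => multiply by 120/100
  226 * 120/100 = 1356/5
Step 2: increase by 25% => multiply by 125/100
  1356/5 * 125/100 = 339
Step 3: decrease by 30% => multiply by 70/100
  339 * 70/100 = 2373/10
Final value = 2373/10

2373/10
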